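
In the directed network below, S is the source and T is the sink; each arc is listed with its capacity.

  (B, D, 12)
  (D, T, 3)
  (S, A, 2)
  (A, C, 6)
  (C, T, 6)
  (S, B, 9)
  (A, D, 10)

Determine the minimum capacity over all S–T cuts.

5

Augment S→A→C→T: bottleneck 2, flow now 2.
Augment S→B→D→T: bottleneck 3, flow now 5.
No augmenting path remains; maximum flow = 5.
By max-flow min-cut, the minimum cut capacity equals the max flow.
In the residual graph, reachable from S: {S, B, D}.
Min-cut edges: S→A (2), D→T (3); capacity 2 + 3 = 5.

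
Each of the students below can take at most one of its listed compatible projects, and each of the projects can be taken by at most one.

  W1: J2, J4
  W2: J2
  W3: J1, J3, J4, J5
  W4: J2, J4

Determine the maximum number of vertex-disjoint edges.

Unit-capacity flow: source→left, listed edges, right→sink; max matching = max flow.
Augmenting path W1→J2 (+1); matched 1.
Augmenting path W3→J1 (+1); matched 2.
Augmenting path W4→J4 (+1); matched 3.
No augmenting path remains; maximum matching = 3.
König certificate: {W3, J2, J4} is a vertex cover of size 3 (every listed pair touches it), so no matching can be larger.

3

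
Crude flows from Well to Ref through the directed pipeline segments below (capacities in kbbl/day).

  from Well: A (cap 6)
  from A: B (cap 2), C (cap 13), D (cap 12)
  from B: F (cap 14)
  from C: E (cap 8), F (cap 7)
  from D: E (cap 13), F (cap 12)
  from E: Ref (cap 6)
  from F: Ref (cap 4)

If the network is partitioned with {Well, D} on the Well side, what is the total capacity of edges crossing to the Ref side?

Edges leaving {Well, D}: Well→A (6), D→E (13), D→F (12).
Cut capacity = 6 + 13 + 12 = 31.

31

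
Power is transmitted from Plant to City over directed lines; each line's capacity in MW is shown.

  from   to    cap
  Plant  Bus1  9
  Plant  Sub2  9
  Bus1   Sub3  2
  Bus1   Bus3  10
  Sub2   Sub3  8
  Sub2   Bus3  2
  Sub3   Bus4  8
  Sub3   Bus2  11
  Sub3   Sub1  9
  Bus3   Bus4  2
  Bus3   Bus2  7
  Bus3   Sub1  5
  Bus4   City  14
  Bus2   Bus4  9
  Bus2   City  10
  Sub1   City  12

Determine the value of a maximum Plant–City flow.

18

Augment Plant→Bus1→Sub3→Bus4→City: bottleneck 2, flow now 2.
Augment Plant→Bus1→Bus3→Bus4→City: bottleneck 2, flow now 4.
Augment Plant→Bus1→Bus3→Bus2→City: bottleneck 5, flow now 9.
Augment Plant→Sub2→Sub3→Bus4→City: bottleneck 6, flow now 15.
Augment Plant→Sub2→Sub3→Bus2→City: bottleneck 2, flow now 17.
Augment Plant→Sub2→Bus3→Bus2→City: bottleneck 1, flow now 18.
No augmenting path remains; maximum flow = 18.
In the residual graph, reachable from Plant: {Plant}.
Min-cut edges: Plant→Bus1 (9), Plant→Sub2 (9); capacity 9 + 9 = 18.
This cut is saturated, so no flow can exceed 18.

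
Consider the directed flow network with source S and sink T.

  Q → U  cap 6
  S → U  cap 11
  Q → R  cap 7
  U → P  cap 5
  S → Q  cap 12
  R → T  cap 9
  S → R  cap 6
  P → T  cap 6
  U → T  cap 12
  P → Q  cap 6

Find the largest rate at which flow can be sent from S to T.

Augment S→R→T: bottleneck 6, flow now 6.
Augment S→U→T: bottleneck 11, flow now 17.
Augment S→Q→R→T: bottleneck 3, flow now 20.
Augment S→Q→U→T: bottleneck 1, flow now 21.
Augment S→Q→U→P→T: bottleneck 5, flow now 26.
No augmenting path remains; maximum flow = 26.
In the residual graph, reachable from S: {S, Q, R}.
Min-cut edges: S→U (11), Q→U (6), R→T (9); capacity 11 + 6 + 9 = 26.
This cut is saturated, so no flow can exceed 26.

26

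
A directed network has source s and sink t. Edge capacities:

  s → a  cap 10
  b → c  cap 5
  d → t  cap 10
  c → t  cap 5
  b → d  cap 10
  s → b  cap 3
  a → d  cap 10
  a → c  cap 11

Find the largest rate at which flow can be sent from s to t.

13

Augment s→a→c→t: bottleneck 5, flow now 5.
Augment s→a→d→t: bottleneck 5, flow now 10.
Augment s→b→d→t: bottleneck 3, flow now 13.
No augmenting path remains; maximum flow = 13.
In the residual graph, reachable from s: {s}.
Min-cut edges: s→a (10), s→b (3); capacity 10 + 3 = 13.
This cut is saturated, so no flow can exceed 13.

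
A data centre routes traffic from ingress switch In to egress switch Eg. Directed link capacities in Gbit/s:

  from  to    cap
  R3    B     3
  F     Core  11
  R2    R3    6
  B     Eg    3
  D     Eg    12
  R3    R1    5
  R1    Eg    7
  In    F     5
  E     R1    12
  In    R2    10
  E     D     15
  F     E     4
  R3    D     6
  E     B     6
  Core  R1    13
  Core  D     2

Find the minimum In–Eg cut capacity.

Augment In→R2→R3→B→Eg: bottleneck 3, flow now 3.
Augment In→R2→R3→D→Eg: bottleneck 3, flow now 6.
Augment In→F→Core→D→Eg: bottleneck 2, flow now 8.
Augment In→F→Core→R1→Eg: bottleneck 3, flow now 11.
No augmenting path remains; maximum flow = 11.
By max-flow min-cut, the minimum cut capacity equals the max flow.
In the residual graph, reachable from In: {In, R2}.
Min-cut edges: In→F (5), R2→R3 (6); capacity 5 + 6 = 11.

11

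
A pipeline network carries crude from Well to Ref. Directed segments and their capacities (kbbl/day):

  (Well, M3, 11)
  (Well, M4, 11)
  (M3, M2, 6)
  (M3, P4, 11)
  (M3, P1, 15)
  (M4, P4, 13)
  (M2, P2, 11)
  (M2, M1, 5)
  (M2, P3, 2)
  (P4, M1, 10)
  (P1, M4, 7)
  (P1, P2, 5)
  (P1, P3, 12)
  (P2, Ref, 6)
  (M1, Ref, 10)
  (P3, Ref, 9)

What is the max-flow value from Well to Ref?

21

Augment Well→M3→M2→P2→Ref: bottleneck 6, flow now 6.
Augment Well→M3→P4→M1→Ref: bottleneck 5, flow now 11.
Augment Well→M4→P4→M1→Ref: bottleneck 5, flow now 16.
Augment Well→M4→P4→M3→P1→P3→Ref: bottleneck 5, flow now 21. (uses reverse residual edge)
No augmenting path remains; maximum flow = 21.
In the residual graph, reachable from Well: {Well, M4, P4}.
Min-cut edges: Well→M3 (11), P4→M1 (10); capacity 11 + 10 = 21.
This cut is saturated, so no flow can exceed 21.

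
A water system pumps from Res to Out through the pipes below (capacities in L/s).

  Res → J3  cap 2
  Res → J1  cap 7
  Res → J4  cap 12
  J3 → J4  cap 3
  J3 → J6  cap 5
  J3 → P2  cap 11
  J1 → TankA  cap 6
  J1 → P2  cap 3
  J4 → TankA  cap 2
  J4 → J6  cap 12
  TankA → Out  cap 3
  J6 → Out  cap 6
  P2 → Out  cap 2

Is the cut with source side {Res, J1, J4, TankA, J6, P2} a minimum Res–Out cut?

No — its capacity is 13, but the minimum cut has capacity 11.

Given cut capacity: 2 + 3 + 6 + 2 = 13.
Augment Res→J3→J6→Out: bottleneck 2, flow now 2.
Augment Res→J1→TankA→Out: bottleneck 3, flow now 5.
Augment Res→J1→P2→Out: bottleneck 2, flow now 7.
Augment Res→J4→J6→Out: bottleneck 4, flow now 11.
No augmenting path remains; maximum flow = 11.
In the residual graph, reachable from Res: {Res, J3, J1, J4, TankA, J6, P2}.
Min-cut edges: TankA→Out (3), J6→Out (6), P2→Out (2); capacity 3 + 6 + 2 = 11.
Cut capacity 13 exceeds the max flow 11, so it is not minimum.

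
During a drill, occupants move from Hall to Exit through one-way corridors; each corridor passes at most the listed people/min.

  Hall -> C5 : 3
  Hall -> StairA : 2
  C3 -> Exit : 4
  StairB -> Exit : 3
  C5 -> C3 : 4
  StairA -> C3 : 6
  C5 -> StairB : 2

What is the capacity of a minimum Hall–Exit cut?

Augment Hall→C5→C3→Exit: bottleneck 3, flow now 3.
Augment Hall→StairA→C3→Exit: bottleneck 1, flow now 4.
Augment Hall→StairA→C3→C5→StairB→Exit: bottleneck 1, flow now 5. (uses reverse residual edge)
No augmenting path remains; maximum flow = 5.
By max-flow min-cut, the minimum cut capacity equals the max flow.
In the residual graph, reachable from Hall: {Hall}.
Min-cut edges: Hall→C5 (3), Hall→StairA (2); capacity 3 + 2 = 5.

5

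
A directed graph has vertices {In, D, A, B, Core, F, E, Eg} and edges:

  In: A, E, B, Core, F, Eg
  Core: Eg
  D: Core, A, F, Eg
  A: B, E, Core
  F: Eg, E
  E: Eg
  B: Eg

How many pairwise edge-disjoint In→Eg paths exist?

5

Assign every edge capacity 1; by Menger, the answer equals the max flow.
Path In→Eg (+1); total 1.
Path In→B→Eg (+1); total 2.
Path In→Core→Eg (+1); total 3.
Path In→F→Eg (+1); total 4.
Path In→E→Eg (+1); total 5.
No residual In→Eg path; max flow = 5.
Certifying cut of size 5: {B→Eg, Core→Eg, E→Eg, In→Eg, In→F}.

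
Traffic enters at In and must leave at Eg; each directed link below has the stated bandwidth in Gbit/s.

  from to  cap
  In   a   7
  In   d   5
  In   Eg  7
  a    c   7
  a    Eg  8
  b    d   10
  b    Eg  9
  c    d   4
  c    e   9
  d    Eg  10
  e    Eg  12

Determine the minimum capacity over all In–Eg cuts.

19

Augment In→Eg: bottleneck 7, flow now 7.
Augment In→a→Eg: bottleneck 7, flow now 14.
Augment In→d→Eg: bottleneck 5, flow now 19.
No augmenting path remains; maximum flow = 19.
By max-flow min-cut, the minimum cut capacity equals the max flow.
In the residual graph, reachable from In: {In}.
Min-cut edges: In→a (7), In→d (5), In→Eg (7); capacity 7 + 5 + 7 = 19.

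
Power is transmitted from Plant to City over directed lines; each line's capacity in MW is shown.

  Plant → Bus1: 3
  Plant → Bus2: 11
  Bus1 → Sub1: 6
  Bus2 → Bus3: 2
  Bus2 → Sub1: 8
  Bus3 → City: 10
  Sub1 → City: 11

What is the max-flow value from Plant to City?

13

Augment Plant→Bus1→Sub1→City: bottleneck 3, flow now 3.
Augment Plant→Bus2→Bus3→City: bottleneck 2, flow now 5.
Augment Plant→Bus2→Sub1→City: bottleneck 8, flow now 13.
No augmenting path remains; maximum flow = 13.
In the residual graph, reachable from Plant: {Plant, Bus2}.
Min-cut edges: Plant→Bus1 (3), Bus2→Bus3 (2), Bus2→Sub1 (8); capacity 3 + 2 + 8 = 13.
This cut is saturated, so no flow can exceed 13.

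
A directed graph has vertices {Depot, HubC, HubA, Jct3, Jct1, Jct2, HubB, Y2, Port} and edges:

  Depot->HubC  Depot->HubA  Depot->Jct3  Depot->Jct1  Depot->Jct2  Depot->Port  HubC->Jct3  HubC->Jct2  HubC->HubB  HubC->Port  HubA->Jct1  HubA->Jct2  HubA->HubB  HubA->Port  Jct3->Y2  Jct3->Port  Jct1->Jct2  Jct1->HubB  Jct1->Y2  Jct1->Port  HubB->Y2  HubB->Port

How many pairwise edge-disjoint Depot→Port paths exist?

5

Assign every edge capacity 1; by Menger, the answer equals the max flow.
Path Depot→Port (+1); total 1.
Path Depot→HubC→Port (+1); total 2.
Path Depot→HubA→Port (+1); total 3.
Path Depot→Jct3→Port (+1); total 4.
Path Depot→Jct1→Port (+1); total 5.
No residual Depot→Port path; max flow = 5.
Certifying cut of size 5: {Depot→HubA, Depot→HubC, Depot→Jct1, Depot→Jct3, Depot→Port}.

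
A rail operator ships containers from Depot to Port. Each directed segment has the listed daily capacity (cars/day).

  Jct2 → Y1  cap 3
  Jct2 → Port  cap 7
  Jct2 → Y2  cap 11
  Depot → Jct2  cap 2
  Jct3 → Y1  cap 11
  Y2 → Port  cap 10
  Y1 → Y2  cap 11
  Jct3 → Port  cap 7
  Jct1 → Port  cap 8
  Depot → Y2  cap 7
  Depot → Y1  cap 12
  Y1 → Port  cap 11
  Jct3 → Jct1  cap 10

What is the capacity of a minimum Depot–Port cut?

Augment Depot→Jct2→Port: bottleneck 2, flow now 2.
Augment Depot→Y1→Port: bottleneck 11, flow now 13.
Augment Depot→Y2→Port: bottleneck 7, flow now 20.
Augment Depot→Y1→Y2→Port: bottleneck 1, flow now 21.
No augmenting path remains; maximum flow = 21.
By max-flow min-cut, the minimum cut capacity equals the max flow.
In the residual graph, reachable from Depot: {Depot}.
Min-cut edges: Depot→Jct2 (2), Depot→Y1 (12), Depot→Y2 (7); capacity 2 + 12 + 7 = 21.

21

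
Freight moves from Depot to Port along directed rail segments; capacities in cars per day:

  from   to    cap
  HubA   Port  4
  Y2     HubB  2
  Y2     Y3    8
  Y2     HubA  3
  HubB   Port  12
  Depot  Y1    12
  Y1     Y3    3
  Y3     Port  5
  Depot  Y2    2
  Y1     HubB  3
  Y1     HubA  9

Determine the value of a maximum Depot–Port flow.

Augment Depot→Y1→HubB→Port: bottleneck 3, flow now 3.
Augment Depot→Y1→HubA→Port: bottleneck 4, flow now 7.
Augment Depot→Y1→Y3→Port: bottleneck 3, flow now 10.
Augment Depot→Y2→HubB→Port: bottleneck 2, flow now 12.
No augmenting path remains; maximum flow = 12.
In the residual graph, reachable from Depot: {Depot, Y1, HubA}.
Min-cut edges: Depot→Y2 (2), Y1→HubB (3), Y1→Y3 (3), HubA→Port (4); capacity 2 + 3 + 3 + 4 = 12.
This cut is saturated, so no flow can exceed 12.

12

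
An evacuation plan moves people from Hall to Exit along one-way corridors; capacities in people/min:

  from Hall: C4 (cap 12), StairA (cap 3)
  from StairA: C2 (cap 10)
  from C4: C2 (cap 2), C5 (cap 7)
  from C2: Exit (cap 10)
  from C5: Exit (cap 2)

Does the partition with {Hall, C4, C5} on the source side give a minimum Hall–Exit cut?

Given cut capacity: 3 + 2 + 2 = 7.
Augment Hall→StairA→C2→Exit: bottleneck 3, flow now 3.
Augment Hall→C4→C2→Exit: bottleneck 2, flow now 5.
Augment Hall→C4→C5→Exit: bottleneck 2, flow now 7.
No augmenting path remains; maximum flow = 7.
Cut capacity 7 equals the max flow, so it is a minimum cut.

Yes — it is a minimum cut (capacity 7).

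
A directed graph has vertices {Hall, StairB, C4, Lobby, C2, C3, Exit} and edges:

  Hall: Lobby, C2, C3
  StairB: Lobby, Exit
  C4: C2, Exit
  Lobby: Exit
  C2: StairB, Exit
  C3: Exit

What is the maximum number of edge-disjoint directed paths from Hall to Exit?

3

Assign every edge capacity 1; by Menger, the answer equals the max flow.
Path Hall→Lobby→Exit (+1); total 1.
Path Hall→C2→Exit (+1); total 2.
Path Hall→C3→Exit (+1); total 3.
No residual Hall→Exit path; max flow = 3.
Certifying cut of size 3: {Hall→C2, Hall→C3, Hall→Lobby}.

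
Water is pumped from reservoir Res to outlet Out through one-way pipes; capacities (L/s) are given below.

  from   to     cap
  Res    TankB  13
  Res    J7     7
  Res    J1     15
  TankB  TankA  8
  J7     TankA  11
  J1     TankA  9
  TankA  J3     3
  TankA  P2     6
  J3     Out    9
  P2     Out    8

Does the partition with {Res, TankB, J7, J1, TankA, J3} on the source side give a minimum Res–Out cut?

Given cut capacity: 6 + 9 = 15.
Augment Res→TankB→TankA→J3→Out: bottleneck 3, flow now 3.
Augment Res→TankB→TankA→P2→Out: bottleneck 5, flow now 8.
Augment Res→J7→TankA→P2→Out: bottleneck 1, flow now 9.
No augmenting path remains; maximum flow = 9.
In the residual graph, reachable from Res: {Res, TankB, J7, J1, TankA}.
Min-cut edges: TankA→J3 (3), TankA→P2 (6); capacity 3 + 6 = 9.
Cut capacity 15 exceeds the max flow 9, so it is not minimum.

No — its capacity is 15, but the minimum cut has capacity 9.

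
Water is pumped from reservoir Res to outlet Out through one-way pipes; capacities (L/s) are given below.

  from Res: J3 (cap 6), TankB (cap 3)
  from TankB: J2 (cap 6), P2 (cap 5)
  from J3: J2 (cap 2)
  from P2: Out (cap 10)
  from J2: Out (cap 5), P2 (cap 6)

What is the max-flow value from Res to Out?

5

Augment Res→TankB→P2→Out: bottleneck 3, flow now 3.
Augment Res→J3→J2→Out: bottleneck 2, flow now 5.
No augmenting path remains; maximum flow = 5.
In the residual graph, reachable from Res: {Res, J3}.
Min-cut edges: Res→TankB (3), J3→J2 (2); capacity 3 + 2 = 5.
This cut is saturated, so no flow can exceed 5.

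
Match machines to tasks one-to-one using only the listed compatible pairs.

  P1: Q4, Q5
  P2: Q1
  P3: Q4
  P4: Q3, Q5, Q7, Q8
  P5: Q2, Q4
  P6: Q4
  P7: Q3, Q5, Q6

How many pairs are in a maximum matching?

6

Unit-capacity flow: source→left, listed edges, right→sink; max matching = max flow.
Augmenting path P1→Q4 (+1); matched 1.
Augmenting path P2→Q1 (+1); matched 2.
Augmenting path P4→Q3 (+1); matched 3.
Augmenting path P5→Q2 (+1); matched 4.
Augmenting path P7→Q5 (+1); matched 5.
Augmenting path P3→Q4→P1→Q5→P7→Q6 (+1); matched 6.
No augmenting path remains; maximum matching = 6.
König certificate: {P1, P2, P4, P5, P7, Q4} is a vertex cover of size 6 (every listed pair touches it), so no matching can be larger.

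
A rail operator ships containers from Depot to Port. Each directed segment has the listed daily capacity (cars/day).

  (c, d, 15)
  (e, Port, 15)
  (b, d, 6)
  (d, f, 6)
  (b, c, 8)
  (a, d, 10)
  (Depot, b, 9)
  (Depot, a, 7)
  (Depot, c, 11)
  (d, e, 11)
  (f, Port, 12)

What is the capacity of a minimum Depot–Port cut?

Augment Depot→a→d→e→Port: bottleneck 7, flow now 7.
Augment Depot→b→d→e→Port: bottleneck 4, flow now 11.
Augment Depot→b→d→f→Port: bottleneck 2, flow now 13.
Augment Depot→c→d→f→Port: bottleneck 4, flow now 17.
No augmenting path remains; maximum flow = 17.
By max-flow min-cut, the minimum cut capacity equals the max flow.
In the residual graph, reachable from Depot: {Depot, a, b, c, d}.
Min-cut edges: d→e (11), d→f (6); capacity 11 + 6 = 17.

17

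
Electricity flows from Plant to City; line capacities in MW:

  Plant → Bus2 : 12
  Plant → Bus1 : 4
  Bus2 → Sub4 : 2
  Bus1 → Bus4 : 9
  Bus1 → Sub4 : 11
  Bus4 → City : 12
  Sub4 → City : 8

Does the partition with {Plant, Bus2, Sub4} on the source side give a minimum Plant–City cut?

Given cut capacity: 4 + 8 = 12.
Augment Plant→Bus2→Sub4→City: bottleneck 2, flow now 2.
Augment Plant→Bus1→Bus4→City: bottleneck 4, flow now 6.
No augmenting path remains; maximum flow = 6.
In the residual graph, reachable from Plant: {Plant, Bus2}.
Min-cut edges: Plant→Bus1 (4), Bus2→Sub4 (2); capacity 4 + 2 = 6.
Cut capacity 12 exceeds the max flow 6, so it is not minimum.

No — its capacity is 12, but the minimum cut has capacity 6.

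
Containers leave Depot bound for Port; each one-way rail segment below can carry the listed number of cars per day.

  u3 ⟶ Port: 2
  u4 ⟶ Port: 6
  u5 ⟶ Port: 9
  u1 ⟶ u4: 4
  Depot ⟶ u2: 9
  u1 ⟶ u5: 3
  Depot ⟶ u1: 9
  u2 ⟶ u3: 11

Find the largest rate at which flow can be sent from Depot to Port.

Augment Depot→u1→u4→Port: bottleneck 4, flow now 4.
Augment Depot→u1→u5→Port: bottleneck 3, flow now 7.
Augment Depot→u2→u3→Port: bottleneck 2, flow now 9.
No augmenting path remains; maximum flow = 9.
In the residual graph, reachable from Depot: {Depot, u1, u2, u3}.
Min-cut edges: u1→u4 (4), u1→u5 (3), u3→Port (2); capacity 4 + 3 + 2 = 9.
This cut is saturated, so no flow can exceed 9.

9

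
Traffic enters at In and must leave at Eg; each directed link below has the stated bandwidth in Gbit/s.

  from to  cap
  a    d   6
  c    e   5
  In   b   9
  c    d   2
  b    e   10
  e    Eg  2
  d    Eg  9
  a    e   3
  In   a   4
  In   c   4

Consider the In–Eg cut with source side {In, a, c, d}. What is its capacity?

Edges leaving {In, a, c, d}: In→b (9), a→e (3), c→e (5), d→Eg (9).
Cut capacity = 9 + 3 + 5 + 9 = 26.

26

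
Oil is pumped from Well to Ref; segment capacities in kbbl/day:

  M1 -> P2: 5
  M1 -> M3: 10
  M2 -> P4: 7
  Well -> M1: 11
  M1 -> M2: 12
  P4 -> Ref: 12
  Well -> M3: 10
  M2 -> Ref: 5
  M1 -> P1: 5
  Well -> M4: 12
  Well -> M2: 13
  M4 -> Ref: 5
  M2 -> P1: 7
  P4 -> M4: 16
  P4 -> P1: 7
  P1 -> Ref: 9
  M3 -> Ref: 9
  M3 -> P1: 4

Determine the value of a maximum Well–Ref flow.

Augment Well→M3→Ref: bottleneck 9, flow now 9.
Augment Well→M2→Ref: bottleneck 5, flow now 14.
Augment Well→M4→Ref: bottleneck 5, flow now 19.
Augment Well→M1→P1→Ref: bottleneck 5, flow now 24.
Augment Well→M3→P1→Ref: bottleneck 1, flow now 25.
Augment Well→M2→P4→Ref: bottleneck 7, flow now 32.
Augment Well→M2→P1→Ref: bottleneck 1, flow now 33.
Augment Well→M1→M3→P1→Ref: bottleneck 2, flow now 35.
No augmenting path remains; maximum flow = 35.
In the residual graph, reachable from Well: {Well, M1, M3, M2, P2, M4, P1}.
Min-cut edges: M3→Ref (9), M2→P4 (7), M2→Ref (5), M4→Ref (5), P1→Ref (9); capacity 9 + 7 + 5 + 5 + 9 = 35.
This cut is saturated, so no flow can exceed 35.

35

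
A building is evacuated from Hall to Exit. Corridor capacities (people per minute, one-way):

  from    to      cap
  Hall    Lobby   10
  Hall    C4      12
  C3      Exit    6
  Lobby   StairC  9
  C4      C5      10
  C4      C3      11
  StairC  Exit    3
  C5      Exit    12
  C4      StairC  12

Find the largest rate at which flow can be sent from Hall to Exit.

Augment Hall→Lobby→StairC→Exit: bottleneck 3, flow now 3.
Augment Hall→C4→C5→Exit: bottleneck 10, flow now 13.
Augment Hall→C4→C3→Exit: bottleneck 2, flow now 15.
No augmenting path remains; maximum flow = 15.
In the residual graph, reachable from Hall: {Hall, Lobby, StairC}.
Min-cut edges: Hall→C4 (12), StairC→Exit (3); capacity 12 + 3 = 15.
This cut is saturated, so no flow can exceed 15.

15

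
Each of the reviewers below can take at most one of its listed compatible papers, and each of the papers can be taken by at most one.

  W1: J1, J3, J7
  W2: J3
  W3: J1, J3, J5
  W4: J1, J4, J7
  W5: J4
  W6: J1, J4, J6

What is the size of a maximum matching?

Unit-capacity flow: source→left, listed edges, right→sink; max matching = max flow.
Augmenting path W1→J1 (+1); matched 1.
Augmenting path W2→J3 (+1); matched 2.
Augmenting path W3→J5 (+1); matched 3.
Augmenting path W4→J4 (+1); matched 4.
Augmenting path W6→J6 (+1); matched 5.
Augmenting path W5→J4→W4→J7 (+1); matched 6.
No augmenting path remains; maximum matching = 6.
König certificate: {W1, W2, W3, W4, W5, W6} is a vertex cover of size 6 (every listed pair touches it), so no matching can be larger.

6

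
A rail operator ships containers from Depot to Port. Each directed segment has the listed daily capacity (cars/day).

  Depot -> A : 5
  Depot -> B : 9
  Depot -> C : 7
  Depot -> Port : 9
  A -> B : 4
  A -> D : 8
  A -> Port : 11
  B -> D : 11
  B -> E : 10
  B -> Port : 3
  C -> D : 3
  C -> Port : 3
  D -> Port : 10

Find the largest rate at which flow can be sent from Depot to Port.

Augment Depot→Port: bottleneck 9, flow now 9.
Augment Depot→A→Port: bottleneck 5, flow now 14.
Augment Depot→B→Port: bottleneck 3, flow now 17.
Augment Depot→C→Port: bottleneck 3, flow now 20.
Augment Depot→B→D→Port: bottleneck 6, flow now 26.
Augment Depot→C→D→Port: bottleneck 3, flow now 29.
No augmenting path remains; maximum flow = 29.
In the residual graph, reachable from Depot: {Depot, C}.
Min-cut edges: Depot→A (5), Depot→B (9), Depot→Port (9), C→D (3), C→Port (3); capacity 5 + 9 + 9 + 3 + 3 = 29.
This cut is saturated, so no flow can exceed 29.

29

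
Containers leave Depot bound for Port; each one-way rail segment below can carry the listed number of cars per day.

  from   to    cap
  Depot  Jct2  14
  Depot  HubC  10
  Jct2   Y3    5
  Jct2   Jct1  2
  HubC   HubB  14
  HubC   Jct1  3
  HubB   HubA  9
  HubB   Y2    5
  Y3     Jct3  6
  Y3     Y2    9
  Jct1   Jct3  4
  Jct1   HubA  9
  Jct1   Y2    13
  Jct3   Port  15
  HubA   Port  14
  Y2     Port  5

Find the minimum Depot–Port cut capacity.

17

Augment Depot→Jct2→Y3→Jct3→Port: bottleneck 5, flow now 5.
Augment Depot→Jct2→Jct1→Jct3→Port: bottleneck 2, flow now 7.
Augment Depot→HubC→HubB→HubA→Port: bottleneck 9, flow now 16.
Augment Depot→HubC→HubB→Y2→Port: bottleneck 1, flow now 17.
No augmenting path remains; maximum flow = 17.
By max-flow min-cut, the minimum cut capacity equals the max flow.
In the residual graph, reachable from Depot: {Depot, Jct2}.
Min-cut edges: Depot→HubC (10), Jct2→Y3 (5), Jct2→Jct1 (2); capacity 10 + 5 + 2 = 17.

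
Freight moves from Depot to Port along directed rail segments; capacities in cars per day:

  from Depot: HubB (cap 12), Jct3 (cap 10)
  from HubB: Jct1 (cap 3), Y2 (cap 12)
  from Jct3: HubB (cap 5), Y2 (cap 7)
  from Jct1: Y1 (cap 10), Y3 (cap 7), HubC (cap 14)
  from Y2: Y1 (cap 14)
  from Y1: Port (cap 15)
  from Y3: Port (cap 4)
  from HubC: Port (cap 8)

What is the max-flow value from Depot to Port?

17

Augment Depot→HubB→Jct1→Y1→Port: bottleneck 3, flow now 3.
Augment Depot→HubB→Y2→Y1→Port: bottleneck 9, flow now 12.
Augment Depot→Jct3→Y2→Y1→Port: bottleneck 3, flow now 15.
Augment Depot→Jct3→Y2→Y1→Jct1→Y3→Port: bottleneck 2, flow now 17. (uses reverse residual edge)
No augmenting path remains; maximum flow = 17.
In the residual graph, reachable from Depot: {Depot, HubB, Jct3, Y2}.
Min-cut edges: HubB→Jct1 (3), Y2→Y1 (14); capacity 3 + 14 = 17.
This cut is saturated, so no flow can exceed 17.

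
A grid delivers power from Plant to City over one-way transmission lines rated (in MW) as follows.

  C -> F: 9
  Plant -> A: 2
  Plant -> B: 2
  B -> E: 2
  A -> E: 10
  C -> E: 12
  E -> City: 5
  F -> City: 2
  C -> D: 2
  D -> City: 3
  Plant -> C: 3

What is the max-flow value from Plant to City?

7

Augment Plant→A→E→City: bottleneck 2, flow now 2.
Augment Plant→B→E→City: bottleneck 2, flow now 4.
Augment Plant→C→D→City: bottleneck 2, flow now 6.
Augment Plant→C→E→City: bottleneck 1, flow now 7.
No augmenting path remains; maximum flow = 7.
In the residual graph, reachable from Plant: {Plant}.
Min-cut edges: Plant→A (2), Plant→B (2), Plant→C (3); capacity 2 + 2 + 3 = 7.
This cut is saturated, so no flow can exceed 7.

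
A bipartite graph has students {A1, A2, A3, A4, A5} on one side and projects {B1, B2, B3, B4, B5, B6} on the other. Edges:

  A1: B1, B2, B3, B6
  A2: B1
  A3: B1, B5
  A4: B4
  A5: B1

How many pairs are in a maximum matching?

4

Unit-capacity flow: source→left, listed edges, right→sink; max matching = max flow.
Augmenting path A1→B1 (+1); matched 1.
Augmenting path A3→B5 (+1); matched 2.
Augmenting path A4→B4 (+1); matched 3.
Augmenting path A2→B1→A1→B2 (+1); matched 4.
No augmenting path remains; maximum matching = 4.
König certificate: {A1, A3, A4, B1} is a vertex cover of size 4 (every listed pair touches it), so no matching can be larger.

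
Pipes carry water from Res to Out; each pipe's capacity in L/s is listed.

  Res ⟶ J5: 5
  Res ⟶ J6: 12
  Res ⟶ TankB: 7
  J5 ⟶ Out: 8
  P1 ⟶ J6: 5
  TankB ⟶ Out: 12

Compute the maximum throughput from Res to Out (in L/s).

12

Augment Res→J5→Out: bottleneck 5, flow now 5.
Augment Res→TankB→Out: bottleneck 7, flow now 12.
No augmenting path remains; maximum flow = 12.
In the residual graph, reachable from Res: {Res, J6}.
Min-cut edges: Res→J5 (5), Res→TankB (7); capacity 5 + 7 = 12.
This cut is saturated, so no flow can exceed 12.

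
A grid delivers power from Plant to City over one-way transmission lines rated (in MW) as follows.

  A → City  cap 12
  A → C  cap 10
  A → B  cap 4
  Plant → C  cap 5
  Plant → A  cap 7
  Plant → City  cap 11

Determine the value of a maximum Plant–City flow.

Augment Plant→City: bottleneck 11, flow now 11.
Augment Plant→A→City: bottleneck 7, flow now 18.
No augmenting path remains; maximum flow = 18.
In the residual graph, reachable from Plant: {Plant, C}.
Min-cut edges: Plant→A (7), Plant→City (11); capacity 7 + 11 = 18.
This cut is saturated, so no flow can exceed 18.

18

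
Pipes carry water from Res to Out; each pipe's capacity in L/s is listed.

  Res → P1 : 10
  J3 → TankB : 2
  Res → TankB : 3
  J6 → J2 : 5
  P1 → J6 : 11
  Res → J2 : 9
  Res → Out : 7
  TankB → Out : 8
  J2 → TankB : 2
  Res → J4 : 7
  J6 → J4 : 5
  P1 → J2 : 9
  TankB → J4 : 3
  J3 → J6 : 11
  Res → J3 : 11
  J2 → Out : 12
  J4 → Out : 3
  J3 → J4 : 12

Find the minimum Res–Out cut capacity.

29

Augment Res→Out: bottleneck 7, flow now 7.
Augment Res→J2→Out: bottleneck 9, flow now 16.
Augment Res→TankB→Out: bottleneck 3, flow now 19.
Augment Res→J4→Out: bottleneck 3, flow now 22.
Augment Res→J3→TankB→Out: bottleneck 2, flow now 24.
Augment Res→P1→J2→Out: bottleneck 3, flow now 27.
Augment Res→P1→J2→TankB→Out: bottleneck 2, flow now 29.
No augmenting path remains; maximum flow = 29.
By max-flow min-cut, the minimum cut capacity equals the max flow.
In the residual graph, reachable from Res: {Res, J3, P1, J6, J2, J4}.
Min-cut edges: Res→TankB (3), Res→Out (7), J3→TankB (2), J2→TankB (2), J2→Out (12), J4→Out (3); capacity 3 + 7 + 2 + 2 + 12 + 3 = 29.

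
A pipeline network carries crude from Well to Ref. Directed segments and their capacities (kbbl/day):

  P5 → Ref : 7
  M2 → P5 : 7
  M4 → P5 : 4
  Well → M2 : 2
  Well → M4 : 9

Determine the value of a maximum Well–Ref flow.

6

Augment Well→M4→P5→Ref: bottleneck 4, flow now 4.
Augment Well→M2→P5→Ref: bottleneck 2, flow now 6.
No augmenting path remains; maximum flow = 6.
In the residual graph, reachable from Well: {Well, M4}.
Min-cut edges: Well→M2 (2), M4→P5 (4); capacity 2 + 4 = 6.
This cut is saturated, so no flow can exceed 6.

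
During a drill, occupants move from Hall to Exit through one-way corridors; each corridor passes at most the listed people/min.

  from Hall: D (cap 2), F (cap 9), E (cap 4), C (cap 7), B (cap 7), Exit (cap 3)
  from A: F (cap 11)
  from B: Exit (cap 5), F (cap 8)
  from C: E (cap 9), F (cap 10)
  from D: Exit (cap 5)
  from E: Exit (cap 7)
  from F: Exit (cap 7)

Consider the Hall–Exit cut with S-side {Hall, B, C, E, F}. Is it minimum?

Given cut capacity: 2 + 3 + 5 + 7 + 7 = 24.
Augment Hall→Exit: bottleneck 3, flow now 3.
Augment Hall→B→Exit: bottleneck 5, flow now 8.
Augment Hall→D→Exit: bottleneck 2, flow now 10.
Augment Hall→E→Exit: bottleneck 4, flow now 14.
Augment Hall→F→Exit: bottleneck 7, flow now 21.
Augment Hall→C→E→Exit: bottleneck 3, flow now 24.
No augmenting path remains; maximum flow = 24.
Cut capacity 24 equals the max flow, so it is a minimum cut.

Yes — it is a minimum cut (capacity 24).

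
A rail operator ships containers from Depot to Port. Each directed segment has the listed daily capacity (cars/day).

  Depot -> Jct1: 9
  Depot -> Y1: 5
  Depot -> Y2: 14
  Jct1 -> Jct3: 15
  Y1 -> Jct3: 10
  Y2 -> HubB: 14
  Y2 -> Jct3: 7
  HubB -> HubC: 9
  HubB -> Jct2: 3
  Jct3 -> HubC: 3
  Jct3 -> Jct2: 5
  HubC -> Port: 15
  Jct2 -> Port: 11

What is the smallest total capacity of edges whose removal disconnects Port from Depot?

20

Augment Depot→Jct1→Jct3→HubC→Port: bottleneck 3, flow now 3.
Augment Depot→Jct1→Jct3→Jct2→Port: bottleneck 5, flow now 8.
Augment Depot→Y2→HubB→HubC→Port: bottleneck 9, flow now 17.
Augment Depot→Y2→HubB→Jct2→Port: bottleneck 3, flow now 20.
No augmenting path remains; maximum flow = 20.
By max-flow min-cut, the minimum cut capacity equals the max flow.
In the residual graph, reachable from Depot: {Depot, Jct1, Y1, Y2, HubB, Jct3}.
Min-cut edges: HubB→HubC (9), HubB→Jct2 (3), Jct3→HubC (3), Jct3→Jct2 (5); capacity 9 + 3 + 3 + 5 = 20.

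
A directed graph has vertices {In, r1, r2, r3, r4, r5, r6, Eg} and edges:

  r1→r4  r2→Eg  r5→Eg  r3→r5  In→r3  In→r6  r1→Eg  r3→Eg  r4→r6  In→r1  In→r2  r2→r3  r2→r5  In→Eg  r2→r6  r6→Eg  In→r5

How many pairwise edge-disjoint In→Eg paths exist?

Assign every edge capacity 1; by Menger, the answer equals the max flow.
Path In→Eg (+1); total 1.
Path In→r1→Eg (+1); total 2.
Path In→r2→Eg (+1); total 3.
Path In→r3→Eg (+1); total 4.
Path In→r5→Eg (+1); total 5.
Path In→r6→Eg (+1); total 6.
No residual In→Eg path; max flow = 6.
Certifying cut of size 6: {In→Eg, In→r1, In→r2, In→r3, In→r5, In→r6}.

6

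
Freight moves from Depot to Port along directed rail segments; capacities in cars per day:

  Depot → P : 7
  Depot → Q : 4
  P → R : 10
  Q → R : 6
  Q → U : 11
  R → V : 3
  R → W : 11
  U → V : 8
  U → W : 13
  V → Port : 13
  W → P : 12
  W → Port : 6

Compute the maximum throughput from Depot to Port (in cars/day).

11

Augment Depot→P→R→V→Port: bottleneck 3, flow now 3.
Augment Depot→P→R→W→Port: bottleneck 4, flow now 7.
Augment Depot→Q→R→W→Port: bottleneck 2, flow now 9.
Augment Depot→Q→U→V→Port: bottleneck 2, flow now 11.
No augmenting path remains; maximum flow = 11.
In the residual graph, reachable from Depot: {Depot}.
Min-cut edges: Depot→P (7), Depot→Q (4); capacity 7 + 4 = 11.
This cut is saturated, so no flow can exceed 11.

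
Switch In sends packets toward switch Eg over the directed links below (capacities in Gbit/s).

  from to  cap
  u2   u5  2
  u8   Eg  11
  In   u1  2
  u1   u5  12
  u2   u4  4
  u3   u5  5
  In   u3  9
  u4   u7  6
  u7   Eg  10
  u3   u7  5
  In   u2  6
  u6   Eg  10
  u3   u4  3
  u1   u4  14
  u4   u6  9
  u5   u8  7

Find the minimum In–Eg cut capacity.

Augment In→u3→u7→Eg: bottleneck 5, flow now 5.
Augment In→u1→u4→u6→Eg: bottleneck 2, flow now 7.
Augment In→u2→u4→u6→Eg: bottleneck 4, flow now 11.
Augment In→u2→u5→u8→Eg: bottleneck 2, flow now 13.
Augment In→u3→u4→u6→Eg: bottleneck 3, flow now 16.
Augment In→u3→u5→u8→Eg: bottleneck 1, flow now 17.
No augmenting path remains; maximum flow = 17.
By max-flow min-cut, the minimum cut capacity equals the max flow.
In the residual graph, reachable from In: {In}.
Min-cut edges: In→u1 (2), In→u2 (6), In→u3 (9); capacity 2 + 6 + 9 = 17.

17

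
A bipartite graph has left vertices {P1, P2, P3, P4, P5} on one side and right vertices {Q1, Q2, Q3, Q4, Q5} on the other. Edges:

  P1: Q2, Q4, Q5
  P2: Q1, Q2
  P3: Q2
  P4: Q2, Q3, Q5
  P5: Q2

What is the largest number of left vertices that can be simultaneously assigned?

4

Unit-capacity flow: source→left, listed edges, right→sink; max matching = max flow.
Augmenting path P1→Q2 (+1); matched 1.
Augmenting path P2→Q1 (+1); matched 2.
Augmenting path P4→Q3 (+1); matched 3.
Augmenting path P3→Q2→P1→Q4 (+1); matched 4.
No augmenting path remains; maximum matching = 4.
König certificate: {P1, P2, P4, Q2} is a vertex cover of size 4 (every listed pair touches it), so no matching can be larger.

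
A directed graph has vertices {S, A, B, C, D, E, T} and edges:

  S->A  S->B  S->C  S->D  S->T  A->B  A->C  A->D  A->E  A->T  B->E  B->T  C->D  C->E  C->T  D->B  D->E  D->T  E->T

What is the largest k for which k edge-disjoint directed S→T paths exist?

5

Assign every edge capacity 1; by Menger, the answer equals the max flow.
Path S→T (+1); total 1.
Path S→A→T (+1); total 2.
Path S→B→T (+1); total 3.
Path S→C→T (+1); total 4.
Path S→D→T (+1); total 5.
No residual S→T path; max flow = 5.
Certifying cut of size 5: {S→A, S→B, S→C, S→D, S→T}.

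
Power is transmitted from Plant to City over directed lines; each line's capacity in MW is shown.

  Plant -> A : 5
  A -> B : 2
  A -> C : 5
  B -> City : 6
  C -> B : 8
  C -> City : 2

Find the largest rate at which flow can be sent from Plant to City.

5

Augment Plant→A→B→City: bottleneck 2, flow now 2.
Augment Plant→A→C→City: bottleneck 2, flow now 4.
Augment Plant→A→C→B→City: bottleneck 1, flow now 5.
No augmenting path remains; maximum flow = 5.
In the residual graph, reachable from Plant: {Plant}.
Min-cut edges: Plant→A (5); capacity 5 = 5.
This cut is saturated, so no flow can exceed 5.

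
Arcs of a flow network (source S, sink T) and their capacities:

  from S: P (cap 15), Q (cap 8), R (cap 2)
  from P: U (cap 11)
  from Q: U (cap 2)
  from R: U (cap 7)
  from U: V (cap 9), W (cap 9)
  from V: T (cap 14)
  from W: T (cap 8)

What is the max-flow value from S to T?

Augment S→P→U→V→T: bottleneck 9, flow now 9.
Augment S→P→U→W→T: bottleneck 2, flow now 11.
Augment S→Q→U→W→T: bottleneck 2, flow now 13.
Augment S→R→U→W→T: bottleneck 2, flow now 15.
No augmenting path remains; maximum flow = 15.
In the residual graph, reachable from S: {S, P, Q}.
Min-cut edges: S→R (2), P→U (11), Q→U (2); capacity 2 + 11 + 2 = 15.
This cut is saturated, so no flow can exceed 15.

15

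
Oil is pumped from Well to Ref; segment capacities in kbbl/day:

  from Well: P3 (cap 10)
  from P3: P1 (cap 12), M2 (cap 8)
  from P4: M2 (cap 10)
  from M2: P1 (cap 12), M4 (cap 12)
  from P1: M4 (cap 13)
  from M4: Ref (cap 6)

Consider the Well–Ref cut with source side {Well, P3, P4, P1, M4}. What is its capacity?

Edges leaving {Well, P3, P4, P1, M4}: P3→M2 (8), P4→M2 (10), M4→Ref (6).
Cut capacity = 8 + 10 + 6 = 24.

24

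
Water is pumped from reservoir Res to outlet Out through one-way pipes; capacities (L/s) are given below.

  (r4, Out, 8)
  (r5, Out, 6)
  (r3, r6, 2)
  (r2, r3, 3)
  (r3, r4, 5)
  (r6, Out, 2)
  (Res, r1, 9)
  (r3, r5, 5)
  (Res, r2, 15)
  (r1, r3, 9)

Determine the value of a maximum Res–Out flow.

Augment Res→r1→r3→r4→Out: bottleneck 5, flow now 5.
Augment Res→r1→r3→r5→Out: bottleneck 4, flow now 9.
Augment Res→r2→r3→r5→Out: bottleneck 1, flow now 10.
Augment Res→r2→r3→r6→Out: bottleneck 2, flow now 12.
No augmenting path remains; maximum flow = 12.
In the residual graph, reachable from Res: {Res, r2}.
Min-cut edges: Res→r1 (9), r2→r3 (3); capacity 9 + 3 = 12.
This cut is saturated, so no flow can exceed 12.

12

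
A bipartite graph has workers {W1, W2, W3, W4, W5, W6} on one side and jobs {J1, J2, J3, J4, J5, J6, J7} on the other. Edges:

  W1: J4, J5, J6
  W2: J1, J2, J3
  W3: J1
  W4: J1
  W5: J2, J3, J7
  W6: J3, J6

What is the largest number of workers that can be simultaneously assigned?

5

Unit-capacity flow: source→left, listed edges, right→sink; max matching = max flow.
Augmenting path W1→J4 (+1); matched 1.
Augmenting path W2→J1 (+1); matched 2.
Augmenting path W5→J2 (+1); matched 3.
Augmenting path W6→J3 (+1); matched 4.
Augmenting path W3→J1→W2→J2→W5→J7 (+1); matched 5.
No augmenting path remains; maximum matching = 5.
König certificate: {W1, W2, W5, W6, J1} is a vertex cover of size 5 (every listed pair touches it), so no matching can be larger.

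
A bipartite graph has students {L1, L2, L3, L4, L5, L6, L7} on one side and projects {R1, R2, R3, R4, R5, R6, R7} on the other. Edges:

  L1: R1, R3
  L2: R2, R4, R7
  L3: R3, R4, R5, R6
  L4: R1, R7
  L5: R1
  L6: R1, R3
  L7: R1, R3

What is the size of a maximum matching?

5

Unit-capacity flow: source→left, listed edges, right→sink; max matching = max flow.
Augmenting path L1→R1 (+1); matched 1.
Augmenting path L2→R2 (+1); matched 2.
Augmenting path L3→R3 (+1); matched 3.
Augmenting path L4→R7 (+1); matched 4.
Augmenting path L6→R3→L3→R4 (+1); matched 5.
No augmenting path remains; maximum matching = 5.
König certificate: {L2, L3, L4, R1, R3} is a vertex cover of size 5 (every listed pair touches it), so no matching can be larger.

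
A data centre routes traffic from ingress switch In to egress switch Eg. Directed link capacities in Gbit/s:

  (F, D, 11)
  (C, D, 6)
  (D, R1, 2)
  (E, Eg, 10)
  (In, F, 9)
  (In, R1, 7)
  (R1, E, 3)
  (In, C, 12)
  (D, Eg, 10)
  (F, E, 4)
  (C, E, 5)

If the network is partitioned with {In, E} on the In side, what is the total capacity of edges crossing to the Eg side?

38

Edges leaving {In, E}: In→R1 (7), In→F (9), In→C (12), E→Eg (10).
Cut capacity = 7 + 9 + 12 + 10 = 38.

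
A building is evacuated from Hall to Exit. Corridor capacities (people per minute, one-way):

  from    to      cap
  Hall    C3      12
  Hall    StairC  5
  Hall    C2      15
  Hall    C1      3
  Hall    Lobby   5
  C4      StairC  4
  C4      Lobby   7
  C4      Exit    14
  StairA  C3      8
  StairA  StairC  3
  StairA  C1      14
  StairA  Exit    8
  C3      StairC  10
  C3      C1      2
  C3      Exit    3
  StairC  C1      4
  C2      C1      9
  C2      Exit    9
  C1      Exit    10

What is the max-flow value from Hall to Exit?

22

Augment Hall→C3→Exit: bottleneck 3, flow now 3.
Augment Hall→C2→Exit: bottleneck 9, flow now 12.
Augment Hall→C1→Exit: bottleneck 3, flow now 15.
Augment Hall→C3→C1→Exit: bottleneck 2, flow now 17.
Augment Hall→StairC→C1→Exit: bottleneck 4, flow now 21.
Augment Hall→C2→C1→Exit: bottleneck 1, flow now 22.
No augmenting path remains; maximum flow = 22.
In the residual graph, reachable from Hall: {Hall, C3, StairC, C2, C1, Lobby}.
Min-cut edges: C3→Exit (3), C2→Exit (9), C1→Exit (10); capacity 3 + 9 + 10 = 22.
This cut is saturated, so no flow can exceed 22.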